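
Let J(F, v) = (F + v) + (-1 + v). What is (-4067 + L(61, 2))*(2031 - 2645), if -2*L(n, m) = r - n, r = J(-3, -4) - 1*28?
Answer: 2466131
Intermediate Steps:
J(F, v) = -1 + F + 2*v
r = -40 (r = (-1 - 3 + 2*(-4)) - 1*28 = (-1 - 3 - 8) - 28 = -12 - 28 = -40)
L(n, m) = 20 + n/2 (L(n, m) = -(-40 - n)/2 = 20 + n/2)
(-4067 + L(61, 2))*(2031 - 2645) = (-4067 + (20 + (½)*61))*(2031 - 2645) = (-4067 + (20 + 61/2))*(-614) = (-4067 + 101/2)*(-614) = -8033/2*(-614) = 2466131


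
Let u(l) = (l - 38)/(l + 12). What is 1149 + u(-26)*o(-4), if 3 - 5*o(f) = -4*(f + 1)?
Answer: 39927/35 ≈ 1140.8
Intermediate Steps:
o(f) = 7/5 + 4*f/5 (o(f) = ⅗ - (-4)*(f + 1)/5 = ⅗ - (-4)*(1 + f)/5 = ⅗ - (-4 - 4*f)/5 = ⅗ + (⅘ + 4*f/5) = 7/5 + 4*f/5)
u(l) = (-38 + l)/(12 + l)
1149 + u(-26)*o(-4) = 1149 + ((-38 - 26)/(12 - 26))*(7/5 + (⅘)*(-4)) = 1149 + (-64/(-14))*(7/5 - 16/5) = 1149 - 1/14*(-64)*(-9/5) = 1149 + (32/7)*(-9/5) = 1149 - 288/35 = 39927/35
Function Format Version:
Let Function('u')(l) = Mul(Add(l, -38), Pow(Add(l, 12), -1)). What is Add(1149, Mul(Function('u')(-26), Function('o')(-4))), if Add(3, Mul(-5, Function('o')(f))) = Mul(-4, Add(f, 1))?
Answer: Rational(39927, 35) ≈ 1140.8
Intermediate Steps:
Function('o')(f) = Add(Rational(7, 5), Mul(Rational(4, 5), f)) (Function('o')(f) = Add(Rational(3, 5), Mul(Rational(-1, 5), Mul(-4, Add(f, 1)))) = Add(Rational(3, 5), Mul(Rational(-1, 5), Mul(-4, Add(1, f)))) = Add(Rational(3, 5), Mul(Rational(-1, 5), Add(-4, Mul(-4, f)))) = Add(Rational(3, 5), Add(Rational(4, 5), Mul(Rational(4, 5), f))) = Add(Rational(7, 5), Mul(Rational(4, 5), f)))
Function('u')(l) = Mul(Pow(Add(12, l), -1), Add(-38, l)) (Function('u')(l) = Mul(Add(-38, l), Pow(Add(12, l), -1)) = Mul(Pow(Add(12, l), -1), Add(-38, l)))
Add(1149, Mul(Function('u')(-26), Function('o')(-4))) = Add(1149, Mul(Mul(Pow(Add(12, -26), -1), Add(-38, -26)), Add(Rational(7, 5), Mul(Rational(4, 5), -4)))) = Add(1149, Mul(Mul(Pow(-14, -1), -64), Add(Rational(7, 5), Rational(-16, 5)))) = Add(1149, Mul(Mul(Rational(-1, 14), -64), Rational(-9, 5))) = Add(1149, Mul(Rational(32, 7), Rational(-9, 5))) = Add(1149, Rational(-288, 35)) = Rational(39927, 35)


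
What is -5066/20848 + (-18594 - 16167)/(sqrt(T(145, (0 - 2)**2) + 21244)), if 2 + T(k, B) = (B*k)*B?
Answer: -2533/10424 - 11587*sqrt(2618)/2618 ≈ -226.70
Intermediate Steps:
T(k, B) = -2 + k*B**2 (T(k, B) = -2 + (B*k)*B = -2 + k*B**2)
-5066/20848 + (-18594 - 16167)/(sqrt(T(145, (0 - 2)**2) + 21244)) = -5066/20848 + (-18594 - 16167)/(sqrt((-2 + 145*((0 - 2)**2)**2) + 21244)) = -5066*1/20848 - 34761/sqrt((-2 + 145*((-2)**2)**2) + 21244) = -2533/10424 - 34761/sqrt((-2 + 145*4**2) + 21244) = -2533/10424 - 34761/sqrt((-2 + 145*16) + 21244) = -2533/10424 - 34761/sqrt((-2 + 2320) + 21244) = -2533/10424 - 34761/sqrt(2318 + 21244) = -2533/10424 - 34761*sqrt(2618)/7854 = -2533/10424 - 11587*sqrt(2618)/2618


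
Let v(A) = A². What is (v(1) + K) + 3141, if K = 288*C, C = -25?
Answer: -4058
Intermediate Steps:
K = -7200 (K = 288*(-25) = -7200)
(v(1) + K) + 3141 = (1² - 7200) + 3141 = (1 - 7200) + 3141 = -7199 + 3141 = -4058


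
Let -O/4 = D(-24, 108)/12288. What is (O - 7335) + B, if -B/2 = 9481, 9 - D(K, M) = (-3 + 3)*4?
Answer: -26928131/1024 ≈ -26297.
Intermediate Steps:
D(K, M) = 9 (D(K, M) = 9 - (-3 + 3)*4 = 9 - 0*4 = 9 - 1*0 = 9 + 0 = 9)
B = -18962 (B = -2*9481 = -18962)
O = -3/1024 (O = -36/12288 = -4*3/4096 = -3/1024 ≈ -0.0029297)
(O - 7335) + B = (-3/1024 - 7335) - 18962 = -7511043/1024 - 18962 = -26928131/1024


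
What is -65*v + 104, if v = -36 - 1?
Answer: 2509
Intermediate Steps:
v = -37
-65*v + 104 = -65*(-37) + 104 = 2405 + 104 = 2509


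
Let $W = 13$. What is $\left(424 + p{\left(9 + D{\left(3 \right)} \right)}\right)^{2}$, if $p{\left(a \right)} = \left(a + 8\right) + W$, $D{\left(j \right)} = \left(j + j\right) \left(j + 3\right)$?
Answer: $240100$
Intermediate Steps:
$D{\left(j \right)} = 2 j \left(3 + j\right)$
$p{\left(a \right)} = 21 + a$ ($p{\left(a \right)} = \left(a + 8\right) + 13 = \left(8 + a\right) + 13 = 21 + a$)
$\left(424 + p{\left(9 + D{\left(3 \right)} \right)}\right)^{2} = \left(424 + \left(21 + \left(9 + 2 \cdot 3 \left(3 + 3\right)\right)\right)\right)^{2} = \left(424 + \left(21 + \left(9 + 2 \cdot 3 \cdot 6\right)\right)\right)^{2} = \left(424 + \left(21 + \left(9 + 36\right)\right)\right)^{2} = \left(424 + \left(21 + 45\right)\right)^{2} = \left(424 + 66\right)^{2} = 490^{2} = 240100$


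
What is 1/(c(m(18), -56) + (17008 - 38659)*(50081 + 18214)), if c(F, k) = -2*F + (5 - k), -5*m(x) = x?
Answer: -5/7393274884 ≈ -6.7629e-10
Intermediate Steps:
m(x) = -x/5
c(F, k) = 5 - k - 2*F
1/(c(m(18), -56) + (17008 - 38659)*(50081 + 18214)) = 1/((5 - 1*(-56) - (-2)*18/5) + (17008 - 38659)*(50081 + 18214)) = 1/((5 + 56 - 2*(-18/5)) - 21651*68295) = 1/((5 + 56 + 36/5) - 1478655045) = 1/(341/5 - 1478655045) = 1/(-7393274884/5) = -5/7393274884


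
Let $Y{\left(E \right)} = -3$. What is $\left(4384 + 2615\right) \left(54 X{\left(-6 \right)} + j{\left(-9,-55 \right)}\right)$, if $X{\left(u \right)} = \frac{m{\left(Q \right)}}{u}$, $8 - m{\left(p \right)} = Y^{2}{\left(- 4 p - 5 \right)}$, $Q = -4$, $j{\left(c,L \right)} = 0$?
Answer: $62991$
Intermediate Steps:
$m{\left(p \right)} = -1$ ($m{\left(p \right)} = 8 - \left(-3\right)^{2} = 8 - 9 = -1$)
$X{\left(u \right)} = - \frac{1}{u}$
$\left(4384 + 2615\right) \left(54 X{\left(-6 \right)} + j{\left(-9,-55 \right)}\right) = \left(4384 + 2615\right) \left(54 \left(- \frac{1}{-6}\right) + 0\right) = 6999 \left(54 \left(\left(-1\right) \left(- \frac{1}{6}\right)\right) + 0\right) = 6999 \left(54 \cdot \frac{1}{6} + 0\right) = 6999 \left(9 + 0\right) = 6999 \cdot 9 = 62991$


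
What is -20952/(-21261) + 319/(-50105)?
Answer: 31606597/32281285 ≈ 0.97910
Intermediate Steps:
-20952/(-21261) + 319/(-50105) = -20952*(-1/21261) + 319*(-1/50105) = 6984/7087 - 29/4555 = 31606597/32281285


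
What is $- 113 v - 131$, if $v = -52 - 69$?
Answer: $13542$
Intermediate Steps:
$v = -121$ ($v = -52 - 69 = -121$)
$- 113 v - 131 = \left(-113\right) \left(-121\right) - 131 = 13673 - 131 = 13542$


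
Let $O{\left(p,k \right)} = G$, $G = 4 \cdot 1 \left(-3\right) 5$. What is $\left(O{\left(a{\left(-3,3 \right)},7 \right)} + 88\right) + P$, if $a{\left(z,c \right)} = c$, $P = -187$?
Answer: $-159$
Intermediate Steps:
$G = -60$ ($G = 4 \left(-3\right) 5 = \left(-12\right) 5 = -60$)
$O{\left(p,k \right)} = -60$
$\left(O{\left(a{\left(-3,3 \right)},7 \right)} + 88\right) + P = \left(-60 + 88\right) - 187 = 28 - 187 = -159$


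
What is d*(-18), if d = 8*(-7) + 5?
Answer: 918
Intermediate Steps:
d = -51 (d = -56 + 5 = -51)
d*(-18) = -51*(-18) = 918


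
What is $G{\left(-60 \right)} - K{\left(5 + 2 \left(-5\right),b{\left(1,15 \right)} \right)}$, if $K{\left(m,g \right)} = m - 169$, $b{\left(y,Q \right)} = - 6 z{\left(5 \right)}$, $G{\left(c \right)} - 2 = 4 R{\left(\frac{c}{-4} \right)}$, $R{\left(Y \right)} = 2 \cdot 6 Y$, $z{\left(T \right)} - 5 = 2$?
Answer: $896$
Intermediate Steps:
$z{\left(T \right)} = 7$ ($z{\left(T \right)} = 5 + 2 = 7$)
$R{\left(Y \right)} = 12 Y$
$G{\left(c \right)} = 2 - 12 c$ ($G{\left(c \right)} = 2 + 4 \cdot 12 \frac{c}{-4} = 2 + 4 \cdot 12 c \left(- \frac{1}{4}\right) = 2 + 4 \cdot 12 \left(- \frac{c}{4}\right) = 2 + 4 \left(- 3 c\right) = 2 - 12 c$)
$b{\left(y,Q \right)} = -42$ ($b{\left(y,Q \right)} = \left(-6\right) 7 = -42$)
$K{\left(m,g \right)} = -169 + m$
$G{\left(-60 \right)} - K{\left(5 + 2 \left(-5\right),b{\left(1,15 \right)} \right)} = \left(2 - -720\right) - \left(-169 + \left(5 + 2 \left(-5\right)\right)\right) = \left(2 + 720\right) - \left(-169 + \left(5 - 10\right)\right) = 722 - \left(-169 - 5\right) = 722 - -174 = 722 + 174 = 896$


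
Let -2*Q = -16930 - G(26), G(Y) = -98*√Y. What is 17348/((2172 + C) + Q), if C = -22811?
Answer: -105597276/74071925 + 425026*√26/74071925 ≈ -1.3963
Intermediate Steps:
Q = 8465 - 49*√26 (Q = -(-16930 - (-98)*√26)/2 = -(-16930 + 98*√26)/2 = 8465 - 49*√26 ≈ 8215.2)
17348/((2172 + C) + Q) = 17348/((2172 - 22811) + (8465 - 49*√26)) = 17348/(-20639 + (8465 - 49*√26)) = 17348/(-12174 - 49*√26)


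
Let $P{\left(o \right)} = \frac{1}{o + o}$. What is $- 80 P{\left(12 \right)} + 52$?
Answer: $\frac{146}{3} \approx 48.667$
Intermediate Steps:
$P{\left(o \right)} = \frac{1}{2 o}$
$- 80 P{\left(12 \right)} + 52 = - 80 \frac{1}{2 \cdot 12} + 52 = - 80 \cdot \frac{1}{2} \cdot \frac{1}{12} + 52 = \left(-80\right) \frac{1}{24} + 52 = - \frac{10}{3} + 52 = \frac{146}{3}$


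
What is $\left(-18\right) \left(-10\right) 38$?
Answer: $6840$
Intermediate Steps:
$\left(-18\right) \left(-10\right) 38 = 180 \cdot 38 = 6840$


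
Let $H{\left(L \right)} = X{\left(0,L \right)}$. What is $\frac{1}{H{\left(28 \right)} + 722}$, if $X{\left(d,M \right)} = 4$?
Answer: $\frac{1}{726} \approx 0.0013774$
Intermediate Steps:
$H{\left(L \right)} = 4$
$\frac{1}{H{\left(28 \right)} + 722} = \frac{1}{4 + 722} = \frac{1}{726}$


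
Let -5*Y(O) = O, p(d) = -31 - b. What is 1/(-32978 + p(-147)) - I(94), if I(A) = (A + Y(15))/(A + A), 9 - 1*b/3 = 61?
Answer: -63613/131412 ≈ -0.48407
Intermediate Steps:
b = -156 (b = 27 - 3*61 = 27 - 183 = -156)
p(d) = 125 (p(d) = -31 - 1*(-156) = -31 + 156 = 125)
Y(O) = -O/5
I(A) = (-3 + A)/(2*A) (I(A) = (A - 1/5*15)/(A + A) = (A - 3)/((2*A)) = (-3 + A)*(1/(2*A)) = (-3 + A)/(2*A))
1/(-32978 + p(-147)) - I(94) = 1/(-32978 + 125) - (-3 + 94)/(2*94) = 1/(-32853) - 91/(2*94) = -1/32853 - 1*91/188 = -1/32853 - 91/188 = -63613/131412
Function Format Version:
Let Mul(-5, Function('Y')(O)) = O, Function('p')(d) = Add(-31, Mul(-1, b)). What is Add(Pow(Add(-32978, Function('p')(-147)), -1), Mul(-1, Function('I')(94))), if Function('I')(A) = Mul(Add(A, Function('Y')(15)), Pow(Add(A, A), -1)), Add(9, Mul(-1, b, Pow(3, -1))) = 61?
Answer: Rational(-63613, 131412) ≈ -0.48407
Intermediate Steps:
b = -156 (b = Add(27, Mul(-3, 61)) = Add(27, -183) = -156)
Function('p')(d) = 125 (Function('p')(d) = Add(-31, Mul(-1, -156)) = Add(-31, 156) = 125)
Function('Y')(O) = Mul(Rational(-1, 5), O)
Function('I')(A) = Mul(Rational(1, 2), Pow(A, -1), Add(-3, A)) (Function('I')(A) = Mul(Add(A, Mul(Rational(-1, 5), 15)), Pow(Add(A, A), -1)) = Mul(Add(A, -3), Pow(Mul(2, A), -1)) = Mul(Add(-3, A), Mul(Rational(1, 2), Pow(A, -1))) = Mul(Rational(1, 2), Pow(A, -1), Add(-3, A)))
Add(Pow(Add(-32978, Function('p')(-147)), -1), Mul(-1, Function('I')(94))) = Add(Pow(Add(-32978, 125), -1), Mul(-1, Mul(Rational(1, 2), Pow(94, -1), Add(-3, 94)))) = Add(Pow(-32853, -1), Mul(-1, Mul(Rational(1, 2), Rational(1, 94), 91))) = Add(Rational(-1, 32853), Mul(-1, Rational(91, 188))) = Add(Rational(-1, 32853), Rational(-91, 188)) = Rational(-63613, 131412)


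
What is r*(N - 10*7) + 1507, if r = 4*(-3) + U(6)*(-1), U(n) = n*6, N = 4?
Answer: 4675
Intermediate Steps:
U(n) = 6*n
r = -48 (r = 4*(-3) + (6*6)*(-1) = -12 + 36*(-1) = -12 - 36 = -48)
r*(N - 10*7) + 1507 = -48*(4 - 10*7) + 1507 = -48*(4 - 70) + 1507 = -48*(-66) + 1507 = 3168 + 1507 = 4675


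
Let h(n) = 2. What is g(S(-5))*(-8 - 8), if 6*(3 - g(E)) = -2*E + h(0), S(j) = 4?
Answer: -64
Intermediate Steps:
g(E) = 8/3 + E/3 (g(E) = 3 - (-2*E + 2)/6 = 3 - (2 - 2*E)/6 = 3 + (-⅓ + E/3) = 8/3 + E/3)
g(S(-5))*(-8 - 8) = (8/3 + (⅓)*4)*(-8 - 8) = (8/3 + 4/3)*(-16) = 4*(-16) = -64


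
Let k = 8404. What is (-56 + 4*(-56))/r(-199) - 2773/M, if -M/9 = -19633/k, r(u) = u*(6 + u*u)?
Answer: -183679556080396/1392689177721 ≈ -131.89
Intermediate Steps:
r(u) = u*(6 + u²)
M = 176697/8404 (M = -(-176697)/8404 = -9*(-19633/8404) = 176697/8404 ≈ 21.025)
(-56 + 4*(-56))/r(-199) - 2773/M = (-56 + 4*(-56))/((-199*(6 + (-199)²))) - 2773/176697/8404 = (-56 - 224)/((-199*(6 + 39601))) - 2773*8404/176697 = -280/((-199*39607)) - 23304292/176697 = -280/(-7881793) - 23304292/176697 = -280*(-1/7881793) - 23304292/176697 = 280/7881793 - 23304292/176697 = -183679556080396/1392689177721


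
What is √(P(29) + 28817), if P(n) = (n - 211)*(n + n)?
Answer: 3*√2029 ≈ 135.13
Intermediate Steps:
P(n) = 2*n*(-211 + n) (P(n) = (-211 + n)*(2*n) = 2*n*(-211 + n))
√(P(29) + 28817) = √(2*29*(-211 + 29) + 28817) = √(2*29*(-182) + 28817) = √(-10556 + 28817) = √18261 = 3*√2029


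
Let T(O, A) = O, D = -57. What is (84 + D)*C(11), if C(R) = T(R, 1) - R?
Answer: 0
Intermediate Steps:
C(R) = 0 (C(R) = R - R = 0)
(84 + D)*C(11) = (84 - 57)*0 = 27*0 = 0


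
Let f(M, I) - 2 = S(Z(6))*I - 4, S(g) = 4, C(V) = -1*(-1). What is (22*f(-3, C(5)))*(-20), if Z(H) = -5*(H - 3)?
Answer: -880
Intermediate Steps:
Z(H) = 15 - 5*H (Z(H) = -5*(-3 + H) = 15 - 5*H)
C(V) = 1
f(M, I) = -2 + 4*I (f(M, I) = 2 + (4*I - 4) = 2 + (-4 + 4*I) = -2 + 4*I)
(22*f(-3, C(5)))*(-20) = (22*(-2 + 4*1))*(-20) = (22*(-2 + 4))*(-20) = (22*2)*(-20) = 44*(-20) = -880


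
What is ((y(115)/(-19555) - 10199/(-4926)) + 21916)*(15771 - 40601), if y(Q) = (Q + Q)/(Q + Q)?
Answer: -5242413396040717/9632793 ≈ -5.4423e+8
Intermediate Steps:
y(Q) = 1 (y(Q) = (2*Q)/((2*Q)) = (2*Q)*(1/(2*Q)) = 1)
((y(115)/(-19555) - 10199/(-4926)) + 21916)*(15771 - 40601) = ((1/(-19555) - 10199/(-4926)) + 21916)*(15771 - 40601) = ((1*(-1/19555) - 10199*(-1/4926)) + 21916)*(-24830) = ((-1/19555 + 10199/4926) + 21916)*(-24830) = (199436519/96327930 + 21916)*(-24830) = (2111322350399/96327930)*(-24830) = -5242413396040717/9632793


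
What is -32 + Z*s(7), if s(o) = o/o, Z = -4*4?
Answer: -48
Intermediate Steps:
Z = -16
s(o) = 1
-32 + Z*s(7) = -32 - 16*1 = -32 - 16 = -48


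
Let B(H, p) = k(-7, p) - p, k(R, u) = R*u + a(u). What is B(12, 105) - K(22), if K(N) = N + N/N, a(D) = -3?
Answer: -866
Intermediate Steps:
k(R, u) = -3 + R*u (k(R, u) = R*u - 3 = -3 + R*u)
B(H, p) = -3 - 8*p (B(H, p) = (-3 - 7*p) - p = -3 - 8*p)
K(N) = 1 + N (K(N) = N + 1 = 1 + N)
B(12, 105) - K(22) = (-3 - 8*105) - (1 + 22) = (-3 - 840) - 1*23 = -843 - 23 = -866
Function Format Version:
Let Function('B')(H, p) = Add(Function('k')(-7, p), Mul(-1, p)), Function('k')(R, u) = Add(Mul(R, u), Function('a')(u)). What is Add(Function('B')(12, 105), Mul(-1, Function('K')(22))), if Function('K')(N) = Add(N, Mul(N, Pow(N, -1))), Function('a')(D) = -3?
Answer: -866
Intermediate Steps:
Function('k')(R, u) = Add(-3, Mul(R, u)) (Function('k')(R, u) = Add(Mul(R, u), -3) = Add(-3, Mul(R, u)))
Function('B')(H, p) = Add(-3, Mul(-8, p)) (Function('B')(H, p) = Add(Add(-3, Mul(-7, p)), Mul(-1, p)) = Add(-3, Mul(-8, p)))
Function('K')(N) = Add(1, N) (Function('K')(N) = Add(N, 1) = Add(1, N))
Add(Function('B')(12, 105), Mul(-1, Function('K')(22))) = Add(Add(-3, Mul(-8, 105)), Mul(-1, Add(1, 22))) = Add(Add(-3, -840), Mul(-1, 23)) = Add(-843, -23) = -866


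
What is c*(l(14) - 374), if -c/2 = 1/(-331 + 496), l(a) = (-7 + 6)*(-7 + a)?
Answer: 254/55 ≈ 4.6182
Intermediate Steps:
l(a) = 7 - a (l(a) = -(-7 + a) = 7 - a)
c = -2/165 (c = -2/(-331 + 496) = -2/165 ≈ -0.012121)
c*(l(14) - 374) = -2*((7 - 1*14) - 374)/165 = -2*((7 - 14) - 374)/165 = -2*(-7 - 374)/165 = -2/165*(-381) = 254/55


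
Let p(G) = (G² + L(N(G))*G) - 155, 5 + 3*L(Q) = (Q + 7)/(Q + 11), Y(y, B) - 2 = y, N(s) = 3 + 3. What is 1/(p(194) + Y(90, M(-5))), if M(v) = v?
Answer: 17/634085 ≈ 2.6810e-5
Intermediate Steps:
N(s) = 6
Y(y, B) = 2 + y
L(Q) = -5/3 + (7 + Q)/(3*(11 + Q)) (L(Q) = -5/3 + ((Q + 7)/(Q + 11))/3 = -5/3 + ((7 + Q)/(11 + Q))/3 = -5/3 + (7 + Q)/(3*(11 + Q)))
p(G) = -155 + G² - 24*G/17 (p(G) = (G² + (4*(-12 - 1*6)/(3*(11 + 6)))*G) - 155 = (G² + ((4/3)*(-12 - 6)/17)*G) - 155 = (G² + ((4/3)*(1/17)*(-18))*G) - 155 = (G² - 24*G/17) - 155 = -155 + G² - 24*G/17)
1/(p(194) + Y(90, M(-5))) = 1/((-155 + 194² - 24/17*194) + (2 + 90)) = 1/((-155 + 37636 - 4656/17) + 92) = 1/(632521/17 + 92) = 1/(634085/17) = 17/634085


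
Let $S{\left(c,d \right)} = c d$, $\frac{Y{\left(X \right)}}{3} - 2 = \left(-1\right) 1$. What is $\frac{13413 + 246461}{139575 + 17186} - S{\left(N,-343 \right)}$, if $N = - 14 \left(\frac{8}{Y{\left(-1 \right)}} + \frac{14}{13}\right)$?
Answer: $- \frac{109893747926}{6113679} \approx -17975.0$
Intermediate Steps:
$Y{\left(X \right)} = 3$ ($Y{\left(X \right)} = 6 + 3 \left(\left(-1\right) 1\right) = 6 + 3 \left(-1\right) = 6 - 3 = 3$)
$N = - \frac{2044}{39}$ ($N = - 14 \left(\frac{8}{3} + \frac{14}{13}\right) = \left(-14\right) \frac{146}{39} = - \frac{2044}{39} \approx -52.41$)
$\frac{13413 + 246461}{139575 + 17186} - S{\left(N,-343 \right)} = \frac{13413 + 246461}{139575 + 17186} - \left(- \frac{2044}{39}\right) \left(-343\right) = \frac{259874}{156761} - \frac{701092}{39} = - \frac{109893747926}{6113679}$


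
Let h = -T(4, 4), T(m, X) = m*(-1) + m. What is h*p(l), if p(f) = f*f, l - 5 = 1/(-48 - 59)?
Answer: 0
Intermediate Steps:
l = 534/107 (l = 5 + 1/(-48 - 59) = 5 + 1/(-107) = 5 - 1/107 = 534/107 ≈ 4.9907)
p(f) = f**2
T(m, X) = 0 (T(m, X) = -m + m = 0)
h = 0 (h = -1*0 = 0)
h*p(l) = 0*(534/107)**2 = 0*(285156/11449) = 0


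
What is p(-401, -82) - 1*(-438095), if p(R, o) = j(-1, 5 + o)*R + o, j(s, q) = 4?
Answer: 436409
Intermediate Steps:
p(R, o) = o + 4*R (p(R, o) = 4*R + o = o + 4*R)
p(-401, -82) - 1*(-438095) = (-82 + 4*(-401)) - 1*(-438095) = (-82 - 1604) + 438095 = -1686 + 438095 = 436409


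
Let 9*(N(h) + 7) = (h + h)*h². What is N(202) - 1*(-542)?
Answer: 16489631/9 ≈ 1.8322e+6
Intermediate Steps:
N(h) = -7 + 2*h³/9 (N(h) = -7 + ((h + h)*h²)/9 = -7 + ((2*h)*h²)/9 = -7 + (2*h³)/9 = -7 + 2*h³/9)
N(202) - 1*(-542) = (-7 + (2/9)*202³) - 1*(-542) = (-7 + (2/9)*8242408) + 542 = (-7 + 16484816/9) + 542 = 16484753/9 + 542 = 16489631/9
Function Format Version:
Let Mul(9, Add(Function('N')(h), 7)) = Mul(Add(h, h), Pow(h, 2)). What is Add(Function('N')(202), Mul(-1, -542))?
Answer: Rational(16489631, 9) ≈ 1.8322e+6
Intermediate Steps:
Function('N')(h) = Add(-7, Mul(Rational(2, 9), Pow(h, 3))) (Function('N')(h) = Add(-7, Mul(Rational(1, 9), Mul(Add(h, h), Pow(h, 2)))) = Add(-7, Mul(Rational(1, 9), Mul(Mul(2, h), Pow(h, 2)))) = Add(-7, Mul(Rational(1, 9), Mul(2, Pow(h, 3)))) = Add(-7, Mul(Rational(2, 9), Pow(h, 3))))
Add(Function('N')(202), Mul(-1, -542)) = Add(Add(-7, Mul(Rational(2, 9), Pow(202, 3))), Mul(-1, -542)) = Add(Add(-7, Mul(Rational(2, 9), 8242408)), 542) = Add(Add(-7, Rational(16484816, 9)), 542) = Add(Rational(16484753, 9), 542) = Rational(16489631, 9)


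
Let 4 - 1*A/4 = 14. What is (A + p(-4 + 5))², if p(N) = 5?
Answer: 1225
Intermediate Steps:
A = -40 (A = 16 - 4*14 = 16 - 56 = -40)
(A + p(-4 + 5))² = (-40 + 5)² = (-35)² = 1225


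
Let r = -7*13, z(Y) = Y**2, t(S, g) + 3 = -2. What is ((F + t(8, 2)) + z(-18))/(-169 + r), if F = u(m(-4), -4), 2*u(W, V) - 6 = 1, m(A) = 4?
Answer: -129/104 ≈ -1.2404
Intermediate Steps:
t(S, g) = -5 (t(S, g) = -3 - 2 = -5)
r = -91
u(W, V) = 7/2 (u(W, V) = 3 + (1/2)*1 = 3 + 1/2 = 7/2)
F = 7/2 ≈ 3.5000
((F + t(8, 2)) + z(-18))/(-169 + r) = ((7/2 - 5) + (-18)**2)/(-169 - 91) = (-3/2 + 324)/(-260) = (645/2)*(-1/260) = -129/104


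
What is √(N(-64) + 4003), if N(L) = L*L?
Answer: √8099 ≈ 89.994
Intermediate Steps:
N(L) = L²
√(N(-64) + 4003) = √((-64)² + 4003) = √(4096 + 4003) = √8099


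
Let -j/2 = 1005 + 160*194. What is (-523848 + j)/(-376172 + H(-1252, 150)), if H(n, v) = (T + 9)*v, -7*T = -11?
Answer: 2057783/1311052 ≈ 1.5696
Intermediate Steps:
T = 11/7 (T = -⅐*(-11) = 11/7 ≈ 1.5714)
H(n, v) = 74*v/7 (H(n, v) = (11/7 + 9)*v = 74*v/7)
j = -64090 (j = -2*(1005 + 160*194) = -2*(1005 + 31040) = -2*32045 = -64090)
(-523848 + j)/(-376172 + H(-1252, 150)) = (-523848 - 64090)/(-376172 + (74/7)*150) = -587938/(-376172 + 11100/7) = -587938/(-2622104/7) = -587938*(-7/2622104) = 2057783/1311052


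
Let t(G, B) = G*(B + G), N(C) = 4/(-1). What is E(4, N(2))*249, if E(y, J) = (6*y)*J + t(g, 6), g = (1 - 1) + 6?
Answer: -5976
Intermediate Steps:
g = 6 (g = 0 + 6 = 6)
N(C) = -4 (N(C) = 4*(-1) = -4)
E(y, J) = 72 + 6*J*y (E(y, J) = (6*y)*J + 6*(6 + 6) = 6*J*y + 6*12 = 6*J*y + 72 = 72 + 6*J*y)
E(4, N(2))*249 = (72 + 6*(-4)*4)*249 = (72 - 96)*249 = -24*249 = -5976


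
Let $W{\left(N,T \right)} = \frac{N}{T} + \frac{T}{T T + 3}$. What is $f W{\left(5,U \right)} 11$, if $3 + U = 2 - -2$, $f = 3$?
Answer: $\frac{693}{4} \approx 173.25$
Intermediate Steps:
$U = 1$ ($U = -3 + \left(2 - -2\right) = -3 + \left(2 + 2\right) = -3 + 4 = 1$)
$W{\left(N,T \right)} = \frac{N}{T} + \frac{T}{3 + T^{2}}$ ($W{\left(N,T \right)} = \frac{N}{T} + \frac{T}{T^{2} + 3} = \frac{N}{T} + \frac{T}{3 + T^{2}}$)
$f W{\left(5,U \right)} 11 = 3 \frac{1^{2} + 3 \cdot 5 + 5 \cdot 1^{2}}{1 \left(3 + 1^{2}\right)} 11 = 3 \cdot 1 \frac{1}{3 + 1} \left(1 + 15 + 5 \cdot 1\right) 11 = 3 \cdot 1 \cdot \frac{1}{4} \left(1 + 15 + 5\right) 11 = 3 \cdot 1 \cdot \frac{1}{4} \cdot 21 \cdot 11 = 3 \cdot \frac{21}{4} \cdot 11 = \frac{63}{4} \cdot 11 = \frac{693}{4}$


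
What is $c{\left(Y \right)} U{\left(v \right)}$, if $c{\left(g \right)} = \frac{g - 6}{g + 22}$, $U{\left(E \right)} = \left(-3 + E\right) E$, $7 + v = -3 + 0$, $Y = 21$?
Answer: $\frac{1950}{43} \approx 45.349$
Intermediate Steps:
$v = -10$ ($v = -7 + \left(-3 + 0\right) = -7 - 3 = -10$)
$U{\left(E \right)} = E \left(-3 + E\right)$
$c{\left(g \right)} = \frac{-6 + g}{22 + g}$
$c{\left(Y \right)} U{\left(v \right)} = \frac{-6 + 21}{22 + 21} \left(- 10 \left(-3 - 10\right)\right) = \frac{1}{43} \cdot 15 \left(\left(-10\right) \left(-13\right)\right) = \frac{1}{43} \cdot 15 \cdot 130 = \frac{15}{43} \cdot 130 = \frac{1950}{43}$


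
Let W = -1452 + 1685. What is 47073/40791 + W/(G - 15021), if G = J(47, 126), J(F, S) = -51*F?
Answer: 270137737/236832546 ≈ 1.1406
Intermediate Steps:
G = -2397 (G = -51*47 = -2397)
W = 233
47073/40791 + W/(G - 15021) = 47073/40791 + 233/(-2397 - 15021) = 47073*(1/40791) + 233/(-17418) = 15691/13597 + 233*(-1/17418) = 15691/13597 - 233/17418 = 270137737/236832546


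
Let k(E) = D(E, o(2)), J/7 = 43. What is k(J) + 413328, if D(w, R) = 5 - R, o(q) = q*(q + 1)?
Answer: 413327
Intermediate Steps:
J = 301 (J = 7*43 = 301)
o(q) = q*(1 + q)
k(E) = -1 (k(E) = 5 - 2*(1 + 2) = 5 - 2*3 = 5 - 1*6 = 5 - 6 = -1)
k(J) + 413328 = -1 + 413328 = 413327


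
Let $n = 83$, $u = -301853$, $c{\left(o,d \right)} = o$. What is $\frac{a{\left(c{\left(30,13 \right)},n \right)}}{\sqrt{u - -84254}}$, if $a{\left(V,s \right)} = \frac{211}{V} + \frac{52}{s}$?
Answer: $- \frac{19073 i \sqrt{217599}}{541821510} \approx - 0.016421 i$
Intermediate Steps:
$a{\left(V,s \right)} = \frac{52}{s} + \frac{211}{V}$
$\frac{a{\left(c{\left(30,13 \right)},n \right)}}{\sqrt{u - -84254}} = \frac{\frac{52}{83} + \frac{211}{30}}{\sqrt{-301853 - -84254}} = \frac{52 \cdot \frac{1}{83} + 211 \cdot \frac{1}{30}}{\sqrt{-301853 + \left(-34278 + 118532\right)}} = \frac{\frac{52}{83} + \frac{211}{30}}{\sqrt{-301853 + 84254}} = \frac{19073}{2490 \sqrt{-217599}} = \frac{19073}{2490 i \sqrt{217599}} = \frac{19073 \left(- \frac{i \sqrt{217599}}{217599}\right)}{2490} = - \frac{19073 i \sqrt{217599}}{541821510}$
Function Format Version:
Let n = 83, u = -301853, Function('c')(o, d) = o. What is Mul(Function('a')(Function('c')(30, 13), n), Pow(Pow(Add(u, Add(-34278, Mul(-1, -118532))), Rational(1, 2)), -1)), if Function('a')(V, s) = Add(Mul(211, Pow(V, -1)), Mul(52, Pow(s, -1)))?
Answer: Mul(Rational(-19073, 541821510), I, Pow(217599, Rational(1, 2))) ≈ Mul(-0.016421, I)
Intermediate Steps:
Function('a')(V, s) = Add(Mul(52, Pow(s, -1)), Mul(211, Pow(V, -1)))
Mul(Function('a')(Function('c')(30, 13), n), Pow(Pow(Add(u, Add(-34278, Mul(-1, -118532))), Rational(1, 2)), -1)) = Mul(Add(Mul(52, Pow(83, -1)), Mul(211, Pow(30, -1))), Pow(Pow(Add(-301853, Add(-34278, Mul(-1, -118532))), Rational(1, 2)), -1)) = Mul(Add(Mul(52, Rational(1, 83)), Mul(211, Rational(1, 30))), Pow(Pow(Add(-301853, Add(-34278, 118532)), Rational(1, 2)), -1)) = Mul(Add(Rational(52, 83), Rational(211, 30)), Pow(Pow(Add(-301853, 84254), Rational(1, 2)), -1)) = Mul(Rational(19073, 2490), Pow(Pow(-217599, Rational(1, 2)), -1)) = Mul(Rational(19073, 2490), Pow(Mul(I, Pow(217599, Rational(1, 2))), -1)) = Mul(Rational(19073, 2490), Mul(Rational(-1, 217599), I, Pow(217599, Rational(1, 2)))) = Mul(Rational(-19073, 541821510), I, Pow(217599, Rational(1, 2)))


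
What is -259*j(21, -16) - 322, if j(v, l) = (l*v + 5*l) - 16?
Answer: 111566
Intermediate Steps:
j(v, l) = -16 + 5*l + l*v (j(v, l) = (5*l + l*v) - 16 = -16 + 5*l + l*v)
-259*j(21, -16) - 322 = -259*(-16 + 5*(-16) - 16*21) - 322 = -259*(-16 - 80 - 336) - 322 = -259*(-432) - 322 = 111888 - 322 = 111566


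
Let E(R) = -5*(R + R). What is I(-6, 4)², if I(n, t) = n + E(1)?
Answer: 256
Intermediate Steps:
E(R) = -10*R
I(n, t) = -10 + n (I(n, t) = n - 10*1 = n - 10 = -10 + n)
I(-6, 4)² = (-10 - 6)² = (-16)² = 256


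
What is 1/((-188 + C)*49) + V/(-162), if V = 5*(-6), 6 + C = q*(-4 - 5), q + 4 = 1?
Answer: 40888/220941 ≈ 0.18506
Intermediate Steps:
q = -3 (q = -4 + 1 = -3)
C = 21 (C = -6 - 3*(-4 - 5) = -6 - 3*(-9) = -6 + 27 = 21)
V = -30
1/((-188 + C)*49) + V/(-162) = 1/((-188 + 21)*49) - 30/(-162) = (1/49)/(-167) - 30*(-1/162) = -1/167*1/49 + 5/27 = -1/8183 + 5/27 = 40888/220941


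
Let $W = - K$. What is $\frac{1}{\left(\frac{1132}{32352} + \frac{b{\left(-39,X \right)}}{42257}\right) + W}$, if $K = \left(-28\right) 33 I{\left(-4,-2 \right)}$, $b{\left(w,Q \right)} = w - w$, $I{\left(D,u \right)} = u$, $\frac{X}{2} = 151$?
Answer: $- \frac{8088}{14946341} \approx -0.00054114$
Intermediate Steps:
$X = 302$ ($X = 2 \cdot 151 = 302$)
$b{\left(w,Q \right)} = 0$
$K = 1848$ ($K = \left(-28\right) 33 \left(-2\right) = \left(-924\right) \left(-2\right) = 1848$)
$W = -1848$ ($W = \left(-1\right) 1848 = -1848$)
$\frac{1}{\left(\frac{1132}{32352} + \frac{b{\left(-39,X \right)}}{42257}\right) + W} = \frac{1}{\left(\frac{1132}{32352} + \frac{0}{42257}\right) - 1848} = \frac{1}{\left(1132 \cdot \frac{1}{32352} + 0 \cdot \frac{1}{42257}\right) - 1848} = \frac{1}{\left(\frac{283}{8088} + 0\right) - 1848} = \frac{1}{\frac{283}{8088} - 1848} = \frac{1}{- \frac{14946341}{8088}} = - \frac{8088}{14946341}$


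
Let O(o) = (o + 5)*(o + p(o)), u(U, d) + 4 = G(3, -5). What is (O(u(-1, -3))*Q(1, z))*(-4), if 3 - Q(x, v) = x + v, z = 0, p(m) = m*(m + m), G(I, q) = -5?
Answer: 4896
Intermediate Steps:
u(U, d) = -9 (u(U, d) = -4 - 5 = -9)
p(m) = 2*m**2 (p(m) = m*(2*m) = 2*m**2)
O(o) = (5 + o)*(o + 2*o**2) (O(o) = (o + 5)*(o + 2*o**2) = (5 + o)*(o + 2*o**2))
Q(x, v) = 3 - v - x (Q(x, v) = 3 - (x + v) = 3 - (v + x) = 3 + (-v - x) = 3 - v - x)
(O(u(-1, -3))*Q(1, z))*(-4) = ((-9*(5 + 2*(-9)**2 + 11*(-9)))*(3 - 1*0 - 1*1))*(-4) = ((-9*(5 + 2*81 - 99))*(3 + 0 - 1))*(-4) = (-9*(5 + 162 - 99)*2)*(-4) = (-9*68*2)*(-4) = -612*2*(-4) = -1224*(-4) = 4896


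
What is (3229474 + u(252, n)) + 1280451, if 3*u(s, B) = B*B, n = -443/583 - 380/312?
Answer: 27978022481251621/6203654028 ≈ 4.5099e+6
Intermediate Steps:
n = -89939/45474 (n = -443*1/583 - 380*1/312 = -443/583 - 95/78 = -89939/45474 ≈ -1.9778)
u(s, B) = B²/3 (u(s, B) = (B*B)/3 = B²/3)
(3229474 + u(252, n)) + 1280451 = (3229474 + (-89939/45474)²/3) + 1280451 = (3229474 + (⅓)*(8089023721/2067884676)) + 1280451 = (3229474 + 8089023721/6203654028) + 1280451 = 20034547477444993/6203654028 + 1280451 = 27978022481251621/6203654028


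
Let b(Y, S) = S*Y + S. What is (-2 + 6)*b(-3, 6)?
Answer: -48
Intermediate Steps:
b(Y, S) = S + S*Y
(-2 + 6)*b(-3, 6) = (-2 + 6)*(6*(1 - 3)) = 4*(6*(-2)) = 4*(-12) = -48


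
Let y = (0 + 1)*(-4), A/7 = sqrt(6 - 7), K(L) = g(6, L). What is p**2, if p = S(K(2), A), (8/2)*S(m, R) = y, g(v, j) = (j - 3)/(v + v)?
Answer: 1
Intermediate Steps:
g(v, j) = (-3 + j)/(2*v) (g(v, j) = (-3 + j)/((2*v)) = (-3 + j)*(1/(2*v)) = (-3 + j)/(2*v))
K(L) = -1/4 + L/12 (K(L) = (1/2)*(-3 + L)/6 = (1/2)*(1/6)*(-3 + L) = -1/4 + L/12)
A = 7*I (A = 7*sqrt(6 - 7) = 7*sqrt(-1) = 7*I ≈ 7.0*I)
y = -4 (y = 1*(-4) = -4)
S(m, R) = -1 (S(m, R) = (1/4)*(-4) = -1)
p = -1
p**2 = (-1)**2 = 1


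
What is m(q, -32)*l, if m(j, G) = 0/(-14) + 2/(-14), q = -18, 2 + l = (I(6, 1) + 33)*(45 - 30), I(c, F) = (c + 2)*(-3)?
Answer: -19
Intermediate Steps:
I(c, F) = -6 - 3*c (I(c, F) = (2 + c)*(-3) = -6 - 3*c)
l = 133 (l = -2 + ((-6 - 3*6) + 33)*(45 - 30) = -2 + ((-6 - 18) + 33)*15 = -2 + (-24 + 33)*15 = -2 + 9*15 = -2 + 135 = 133)
m(j, G) = -⅐ (m(j, G) = 0*(-1/14) + 2*(-1/14) = 0 - ⅐ = -⅐)
m(q, -32)*l = -⅐*133 = -19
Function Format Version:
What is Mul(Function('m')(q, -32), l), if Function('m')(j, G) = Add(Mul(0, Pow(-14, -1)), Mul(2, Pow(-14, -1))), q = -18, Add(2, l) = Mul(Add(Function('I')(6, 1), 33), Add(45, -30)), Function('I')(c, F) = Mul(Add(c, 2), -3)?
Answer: -19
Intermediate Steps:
Function('I')(c, F) = Add(-6, Mul(-3, c)) (Function('I')(c, F) = Mul(Add(2, c), -3) = Add(-6, Mul(-3, c)))
l = 133 (l = Add(-2, Mul(Add(Add(-6, Mul(-3, 6)), 33), Add(45, -30))) = Add(-2, Mul(Add(Add(-6, -18), 33), 15)) = Add(-2, Mul(Add(-24, 33), 15)) = Add(-2, Mul(9, 15)) = Add(-2, 135) = 133)
Function('m')(j, G) = Rational(-1, 7) (Function('m')(j, G) = Add(Mul(0, Rational(-1, 14)), Mul(2, Rational(-1, 14))) = Add(0, Rational(-1, 7)) = Rational(-1, 7))
Mul(Function('m')(q, -32), l) = Mul(Rational(-1, 7), 133) = -19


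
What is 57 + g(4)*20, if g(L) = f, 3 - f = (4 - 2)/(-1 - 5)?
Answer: 371/3 ≈ 123.67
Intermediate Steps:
f = 10/3 (f = 3 - (4 - 2)/(-1 - 5) = 3 - 2/(-6) = 3 - 2*(-1)/6 = 3 - 1*(-1/3) = 3 + 1/3 = 10/3 ≈ 3.3333)
g(L) = 10/3
57 + g(4)*20 = 57 + (10/3)*20 = 57 + 200/3 = 371/3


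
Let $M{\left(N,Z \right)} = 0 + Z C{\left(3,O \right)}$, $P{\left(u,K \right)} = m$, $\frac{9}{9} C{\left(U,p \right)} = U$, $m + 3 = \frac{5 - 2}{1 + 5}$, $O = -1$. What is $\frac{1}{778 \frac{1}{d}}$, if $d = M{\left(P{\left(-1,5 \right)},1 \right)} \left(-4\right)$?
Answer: $- \frac{6}{389} \approx -0.015424$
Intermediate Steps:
$m = - \frac{5}{2}$ ($m = -3 + \frac{5 - 2}{1 + 5} = -3 + \frac{3}{6} = -3 + 3 \cdot \frac{1}{6} = -3 + \frac{1}{2} = - \frac{5}{2} \approx -2.5$)
$C{\left(U,p \right)} = U$
$P{\left(u,K \right)} = - \frac{5}{2}$
$M{\left(N,Z \right)} = 3 Z$ ($M{\left(N,Z \right)} = 0 + Z 3 = 0 + 3 Z = 3 Z$)
$d = -12$ ($d = 3 \cdot 1 \left(-4\right) = 3 \left(-4\right) = -12$)
$\frac{1}{778 \frac{1}{d}} = \frac{1}{778 \frac{1}{-12}} = \frac{1}{778 \left(- \frac{1}{12}\right)} = \frac{1}{- \frac{389}{6}} = - \frac{6}{389}$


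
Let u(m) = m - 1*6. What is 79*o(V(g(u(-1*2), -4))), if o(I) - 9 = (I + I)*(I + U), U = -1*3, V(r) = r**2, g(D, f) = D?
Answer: 617543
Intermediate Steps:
u(m) = -6 + m (u(m) = m - 6 = -6 + m)
U = -3
o(I) = 9 + 2*I*(-3 + I) (o(I) = 9 + (I + I)*(I - 3) = 9 + (2*I)*(-3 + I) = 9 + 2*I*(-3 + I))
79*o(V(g(u(-1*2), -4))) = 79*(9 - 6*(-6 - 1*2)**2 + 2*((-6 - 1*2)**2)**2) = 79*(9 - 6*(-6 - 2)**2 + 2*((-6 - 2)**2)**2) = 79*(9 - 6*(-8)**2 + 2*((-8)**2)**2) = 79*(9 - 6*64 + 2*64**2) = 79*(9 - 384 + 2*4096) = 79*(9 - 384 + 8192) = 79*7817 = 617543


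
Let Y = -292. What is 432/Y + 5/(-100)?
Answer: -2233/1460 ≈ -1.5295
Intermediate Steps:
432/Y + 5/(-100) = 432/(-292) + 5/(-100) = 432*(-1/292) + 5*(-1/100) = -108/73 - 1/20 = -2233/1460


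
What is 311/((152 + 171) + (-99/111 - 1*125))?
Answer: 11507/7293 ≈ 1.5778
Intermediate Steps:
311/((152 + 171) + (-99/111 - 1*125)) = 311/(323 + (-99*1/111 - 125)) = 311/(323 + (-33/37 - 125)) = 311/(323 - 4658/37) = 311/(7293/37) = 311*(37/7293) = 11507/7293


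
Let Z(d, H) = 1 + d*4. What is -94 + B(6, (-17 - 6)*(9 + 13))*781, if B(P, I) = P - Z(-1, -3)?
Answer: 6935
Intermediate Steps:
Z(d, H) = 1 + 4*d
B(P, I) = 3 + P (B(P, I) = P - (1 + 4*(-1)) = P - (1 - 4) = P - 1*(-3) = P + 3 = 3 + P)
-94 + B(6, (-17 - 6)*(9 + 13))*781 = -94 + (3 + 6)*781 = -94 + 9*781 = -94 + 7029 = 6935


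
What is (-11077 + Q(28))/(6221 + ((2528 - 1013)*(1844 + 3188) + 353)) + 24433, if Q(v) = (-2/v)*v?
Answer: 186425098303/7630054 ≈ 24433.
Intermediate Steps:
Q(v) = -2
(-11077 + Q(28))/(6221 + ((2528 - 1013)*(1844 + 3188) + 353)) + 24433 = (-11077 - 2)/(6221 + ((2528 - 1013)*(1844 + 3188) + 353)) + 24433 = -11079/(6221 + (1515*5032 + 353)) + 24433 = -11079/(6221 + (7623480 + 353)) + 24433 = -11079/(6221 + 7623833) + 24433 = -11079/7630054 + 24433 = 186425098303/7630054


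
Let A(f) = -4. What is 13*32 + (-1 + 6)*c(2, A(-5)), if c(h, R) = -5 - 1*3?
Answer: 376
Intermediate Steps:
c(h, R) = -8 (c(h, R) = -5 - 3 = -8)
13*32 + (-1 + 6)*c(2, A(-5)) = 13*32 + (-1 + 6)*(-8) = 416 + 5*(-8) = 416 - 40 = 376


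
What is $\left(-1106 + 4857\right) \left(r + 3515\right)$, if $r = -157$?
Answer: $12595858$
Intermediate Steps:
$\left(-1106 + 4857\right) \left(r + 3515\right) = \left(-1106 + 4857\right) \left(-157 + 3515\right) = 3751 \cdot 3358 = 12595858$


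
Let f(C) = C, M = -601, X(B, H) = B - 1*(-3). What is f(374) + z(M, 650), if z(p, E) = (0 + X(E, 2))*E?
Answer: 424824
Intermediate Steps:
X(B, H) = 3 + B (X(B, H) = B + 3 = 3 + B)
z(p, E) = E*(3 + E) (z(p, E) = (0 + (3 + E))*E = (3 + E)*E = E*(3 + E))
f(374) + z(M, 650) = 374 + 650*(3 + 650) = 374 + 650*653 = 374 + 424450 = 424824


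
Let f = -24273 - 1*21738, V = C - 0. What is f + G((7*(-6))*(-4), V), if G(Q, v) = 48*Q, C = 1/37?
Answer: -37947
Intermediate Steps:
C = 1/37 ≈ 0.027027
V = 1/37 (V = 1/37 - 0 = 1/37 - 1*0 = 1/37 + 0 = 1/37 ≈ 0.027027)
f = -46011 (f = -24273 - 21738 = -46011)
f + G((7*(-6))*(-4), V) = -46011 + 48*((7*(-6))*(-4)) = -46011 + 48*(-42*(-4)) = -46011 + 48*168 = -46011 + 8064 = -37947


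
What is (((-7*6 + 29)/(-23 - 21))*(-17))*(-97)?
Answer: 21437/44 ≈ 487.20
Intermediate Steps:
(((-7*6 + 29)/(-23 - 21))*(-17))*(-97) = (((-42 + 29)/(-44))*(-17))*(-97) = (-13*(-1/44)*(-17))*(-97) = ((13/44)*(-17))*(-97) = -221/44*(-97) = 21437/44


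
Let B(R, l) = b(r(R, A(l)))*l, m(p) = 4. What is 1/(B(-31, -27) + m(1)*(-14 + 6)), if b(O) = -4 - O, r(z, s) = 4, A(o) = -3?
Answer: 1/184 ≈ 0.0054348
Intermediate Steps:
B(R, l) = -8*l (B(R, l) = (-4 - 1*4)*l = (-4 - 4)*l = -8*l)
1/(B(-31, -27) + m(1)*(-14 + 6)) = 1/(-8*(-27) + 4*(-14 + 6)) = 1/(216 + 4*(-8)) = 1/(216 - 32) = 1/184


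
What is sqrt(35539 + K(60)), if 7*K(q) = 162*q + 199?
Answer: 2*sqrt(9239) ≈ 192.24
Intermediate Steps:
K(q) = 199/7 + 162*q/7 (K(q) = (162*q + 199)/7 = (199 + 162*q)/7 = 199/7 + 162*q/7)
sqrt(35539 + K(60)) = sqrt(35539 + (199/7 + (162/7)*60)) = sqrt(35539 + (199/7 + 9720/7)) = sqrt(35539 + 1417) = sqrt(36956) = 2*sqrt(9239)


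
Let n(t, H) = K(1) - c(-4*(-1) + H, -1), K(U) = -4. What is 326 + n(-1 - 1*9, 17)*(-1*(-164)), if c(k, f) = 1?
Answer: -494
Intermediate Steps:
n(t, H) = -5 (n(t, H) = -4 - 1*1 = -4 - 1 = -5)
326 + n(-1 - 1*9, 17)*(-1*(-164)) = 326 - (-5)*(-164) = 326 - 5*164 = 326 - 820 = -494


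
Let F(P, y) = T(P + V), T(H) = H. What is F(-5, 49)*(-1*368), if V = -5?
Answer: 3680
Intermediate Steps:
F(P, y) = -5 + P (F(P, y) = P - 5 = -5 + P)
F(-5, 49)*(-1*368) = (-5 - 5)*(-1*368) = -10*(-368) = 3680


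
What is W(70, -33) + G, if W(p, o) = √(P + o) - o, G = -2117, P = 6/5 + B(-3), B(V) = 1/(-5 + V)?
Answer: -2084 + I*√12770/20 ≈ -2084.0 + 5.6502*I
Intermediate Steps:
P = 43/40 (P = 6/5 + 1/(-5 - 3) = 6*(⅕) + 1/(-8) = 6/5 - ⅛ = 43/40 ≈ 1.0750)
W(p, o) = √(43/40 + o) - o
W(70, -33) + G = (-1*(-33) + √(430 + 400*(-33))/20) - 2117 = (33 + √(430 - 13200)/20) - 2117 = (33 + √(-12770)/20) - 2117 = (33 + (I*√12770)/20) - 2117 = (33 + I*√12770/20) - 2117 = -2084 + I*√12770/20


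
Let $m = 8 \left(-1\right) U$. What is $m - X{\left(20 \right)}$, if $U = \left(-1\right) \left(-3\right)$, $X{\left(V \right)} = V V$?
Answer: $-424$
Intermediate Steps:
$X{\left(V \right)} = V^{2}$
$U = 3$
$m = -24$ ($m = 8 \left(-1\right) 3 = \left(-8\right) 3 = -24$)
$m - X{\left(20 \right)} = -24 - 20^{2} = -24 - 400 = -424$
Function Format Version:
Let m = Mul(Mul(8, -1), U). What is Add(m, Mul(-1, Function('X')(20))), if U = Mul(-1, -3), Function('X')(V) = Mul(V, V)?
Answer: -424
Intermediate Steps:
Function('X')(V) = Pow(V, 2)
U = 3
m = -24 (m = Mul(Mul(8, -1), 3) = Mul(-8, 3) = -24)
Add(m, Mul(-1, Function('X')(20))) = Add(-24, Mul(-1, Pow(20, 2))) = Add(-24, Mul(-1, 400)) = Add(-24, -400) = -424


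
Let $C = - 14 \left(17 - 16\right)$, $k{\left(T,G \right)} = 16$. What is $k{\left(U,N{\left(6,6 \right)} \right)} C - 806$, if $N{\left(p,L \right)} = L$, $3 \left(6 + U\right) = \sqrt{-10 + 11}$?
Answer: $-1030$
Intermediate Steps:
$U = - \frac{17}{3}$ ($U = -6 + \frac{\sqrt{-10 + 11}}{3} = -6 + \frac{\sqrt{1}}{3} = -6 + \frac{1}{3} \cdot 1 = -6 + \frac{1}{3} = - \frac{17}{3} \approx -5.6667$)
$C = -14$ ($C = \left(-14\right) 1 = -14$)
$k{\left(U,N{\left(6,6 \right)} \right)} C - 806 = 16 \left(-14\right) - 806 = -224 - 806 = -1030$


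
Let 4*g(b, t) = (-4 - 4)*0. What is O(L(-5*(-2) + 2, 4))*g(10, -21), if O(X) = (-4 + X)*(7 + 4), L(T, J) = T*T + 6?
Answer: 0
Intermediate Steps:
L(T, J) = 6 + T**2 (L(T, J) = T**2 + 6 = 6 + T**2)
g(b, t) = 0 (g(b, t) = ((-4 - 4)*0)/4 = (-8*0)/4 = (1/4)*0 = 0)
O(X) = -44 + 11*X (O(X) = (-4 + X)*11 = -44 + 11*X)
O(L(-5*(-2) + 2, 4))*g(10, -21) = (-44 + 11*(6 + (-5*(-2) + 2)**2))*0 = (-44 + 11*(6 + (10 + 2)**2))*0 = (-44 + 11*(6 + 12**2))*0 = (-44 + 11*(6 + 144))*0 = (-44 + 11*150)*0 = (-44 + 1650)*0 = 1606*0 = 0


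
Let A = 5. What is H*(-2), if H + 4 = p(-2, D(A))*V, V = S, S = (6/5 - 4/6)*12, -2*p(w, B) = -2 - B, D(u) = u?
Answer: -184/5 ≈ -36.800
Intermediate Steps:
p(w, B) = 1 + B/2 (p(w, B) = -(-2 - B)/2 = 1 + B/2)
S = 32/5 (S = (6*(⅕) - 4*⅙)*12 = (6/5 - ⅔)*12 = (8/15)*12 = 32/5 ≈ 6.4000)
V = 32/5 ≈ 6.4000
H = 92/5 (H = -4 + (1 + (½)*5)*(32/5) = -4 + (1 + 5/2)*(32/5) = -4 + (7/2)*(32/5) = -4 + 112/5 = 92/5 ≈ 18.400)
H*(-2) = (92/5)*(-2) = -184/5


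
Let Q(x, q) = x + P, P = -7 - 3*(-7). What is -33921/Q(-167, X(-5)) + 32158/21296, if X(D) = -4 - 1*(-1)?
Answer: 40405655/181016 ≈ 223.22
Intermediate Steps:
X(D) = -3 (X(D) = -4 + 1 = -3)
P = 14 (P = -7 + 21 = 14)
Q(x, q) = 14 + x (Q(x, q) = x + 14 = 14 + x)
-33921/Q(-167, X(-5)) + 32158/21296 = -33921/(14 - 167) + 32158/21296 = -33921/(-153) + 32158*(1/21296) = -33921*(-1/153) + 16079/10648 = 3769/17 + 16079/10648 = 40405655/181016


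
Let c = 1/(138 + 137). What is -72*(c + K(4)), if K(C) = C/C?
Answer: -19872/275 ≈ -72.262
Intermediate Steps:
c = 1/275 ≈ 0.0036364
K(C) = 1
-72*(c + K(4)) = -72*(1/275 + 1) = -72*276/275 = -19872/275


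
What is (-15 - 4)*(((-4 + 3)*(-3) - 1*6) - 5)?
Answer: 152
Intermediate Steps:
(-15 - 4)*(((-4 + 3)*(-3) - 1*6) - 5) = -19*((-1*(-3) - 6) - 5) = -19*((3 - 6) - 5) = -19*(-3 - 5) = -19*(-8) = 152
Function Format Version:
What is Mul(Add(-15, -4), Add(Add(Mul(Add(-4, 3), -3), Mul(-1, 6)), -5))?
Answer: 152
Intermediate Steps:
Mul(Add(-15, -4), Add(Add(Mul(Add(-4, 3), -3), Mul(-1, 6)), -5)) = Mul(-19, Add(Add(Mul(-1, -3), -6), -5)) = Mul(-19, Add(Add(3, -6), -5)) = Mul(-19, Add(-3, -5)) = Mul(-19, -8) = 152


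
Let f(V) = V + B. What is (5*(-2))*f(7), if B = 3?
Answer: -100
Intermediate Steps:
f(V) = 3 + V (f(V) = V + 3 = 3 + V)
(5*(-2))*f(7) = (5*(-2))*(3 + 7) = -10*10 = -100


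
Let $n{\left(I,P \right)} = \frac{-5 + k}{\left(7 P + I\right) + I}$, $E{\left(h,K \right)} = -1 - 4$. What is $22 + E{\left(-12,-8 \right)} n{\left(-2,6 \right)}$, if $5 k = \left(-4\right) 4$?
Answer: $\frac{877}{38} \approx 23.079$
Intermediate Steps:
$k = - \frac{16}{5}$ ($k = \frac{\left(-4\right) 4}{5} = \frac{1}{5} \left(-16\right) = - \frac{16}{5} \approx -3.2$)
$E{\left(h,K \right)} = -5$
$n{\left(I,P \right)} = - \frac{41}{5 \left(2 I + 7 P\right)}$ ($n{\left(I,P \right)} = \frac{-5 - \frac{16}{5}}{\left(7 P + I\right) + I} = - \frac{41}{5 \left(\left(I + 7 P\right) + I\right)} = - \frac{41}{5 \left(2 I + 7 P\right)}$)
$22 + E{\left(-12,-8 \right)} n{\left(-2,6 \right)} = 22 - 5 \left(- \frac{41}{10 \left(-2\right) + 35 \cdot 6}\right) = 22 - 5 \left(- \frac{41}{-20 + 210}\right) = 22 - 5 \left(- \frac{41}{190}\right) = 22 - 5 \left(\left(-41\right) \frac{1}{190}\right) = 22 - - \frac{41}{38} = 22 + \frac{41}{38} = \frac{877}{38}$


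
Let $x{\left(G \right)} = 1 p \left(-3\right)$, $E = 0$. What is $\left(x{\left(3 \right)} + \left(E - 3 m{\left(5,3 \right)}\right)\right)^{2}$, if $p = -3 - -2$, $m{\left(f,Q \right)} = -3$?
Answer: $144$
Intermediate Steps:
$p = -1$ ($p = -3 + 2 = -1$)
$x{\left(G \right)} = 3$ ($x{\left(G \right)} = 1 \left(-1\right) \left(-3\right) = \left(-1\right) \left(-3\right) = 3$)
$\left(x{\left(3 \right)} + \left(E - 3 m{\left(5,3 \right)}\right)\right)^{2} = \left(3 + \left(0 - -9\right)\right)^{2} = \left(3 + \left(0 + 9\right)\right)^{2} = \left(3 + 9\right)^{2} = 12^{2} = 144$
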